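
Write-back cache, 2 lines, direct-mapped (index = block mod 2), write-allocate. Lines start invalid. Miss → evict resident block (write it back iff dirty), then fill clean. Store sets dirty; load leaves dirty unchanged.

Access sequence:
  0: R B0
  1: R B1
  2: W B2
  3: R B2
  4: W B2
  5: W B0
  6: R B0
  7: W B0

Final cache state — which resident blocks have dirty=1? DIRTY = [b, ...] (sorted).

0: R B0 → L0 miss [-]
1: R B1 → L1 miss [-]
2: W B2 → L0 miss [D]
3: R B2 → L0 hit [D]
4: W B2 → L0 hit [D]
5: W B0 → L0 miss wb→B2 [D]
6: R B0 → L0 hit [D]
7: W B0 → L0 hit [D]

DIRTY = [0]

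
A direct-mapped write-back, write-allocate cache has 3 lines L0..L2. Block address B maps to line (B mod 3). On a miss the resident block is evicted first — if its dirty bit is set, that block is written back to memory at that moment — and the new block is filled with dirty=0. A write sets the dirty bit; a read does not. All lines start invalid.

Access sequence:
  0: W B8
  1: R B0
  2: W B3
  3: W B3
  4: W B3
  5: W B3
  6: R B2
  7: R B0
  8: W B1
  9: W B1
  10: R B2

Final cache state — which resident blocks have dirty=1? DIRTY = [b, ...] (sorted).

0: W B8 -> L2 miss  d=D]
1: R B0 -> L0 miss  d=-]
2: W B3 -> L0 miss  d=D]
3: W B3 -> L0 hit  d=D]
4: W B3 -> L0 hit  d=D]
5: W B3 -> L0 hit  d=D]
6: R B2 -> L2 miss wb->B8  d=-]
7: R B0 -> L0 miss wb->B3  d=-]
8: W B1 -> L1 miss  d=D]
9: W B1 -> L1 hit  d=D]
10: R B2 -> L2 hit  d=-]

DIRTY = [1]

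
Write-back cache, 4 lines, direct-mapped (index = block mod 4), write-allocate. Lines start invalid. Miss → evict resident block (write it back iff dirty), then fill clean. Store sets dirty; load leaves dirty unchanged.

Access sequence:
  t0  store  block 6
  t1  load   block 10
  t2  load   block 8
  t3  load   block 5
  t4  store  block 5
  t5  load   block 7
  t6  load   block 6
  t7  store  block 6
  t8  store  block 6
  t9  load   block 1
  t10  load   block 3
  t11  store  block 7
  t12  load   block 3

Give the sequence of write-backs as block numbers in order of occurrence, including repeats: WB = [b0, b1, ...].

WB = [6, 5, 7]

  0 | W B6 → L2 miss [D]
  1 | R B10 → L2 miss wb→B6 [-]
  2 | R B8 → L0 miss [-]
  3 | R B5 → L1 miss [-]
  4 | W B5 → L1 hit [D]
  5 | R B7 → L3 miss [-]
  6 | R B6 → L2 miss [-]
  7 | W B6 → L2 hit [D]
  8 | W B6 → L2 hit [D]
  9 | R B1 → L1 miss wb→B5 [-]
  10 | R B3 → L3 miss [-]
  11 | W B7 → L3 miss [D]
  12 | R B3 → L3 miss wb→B7 [-]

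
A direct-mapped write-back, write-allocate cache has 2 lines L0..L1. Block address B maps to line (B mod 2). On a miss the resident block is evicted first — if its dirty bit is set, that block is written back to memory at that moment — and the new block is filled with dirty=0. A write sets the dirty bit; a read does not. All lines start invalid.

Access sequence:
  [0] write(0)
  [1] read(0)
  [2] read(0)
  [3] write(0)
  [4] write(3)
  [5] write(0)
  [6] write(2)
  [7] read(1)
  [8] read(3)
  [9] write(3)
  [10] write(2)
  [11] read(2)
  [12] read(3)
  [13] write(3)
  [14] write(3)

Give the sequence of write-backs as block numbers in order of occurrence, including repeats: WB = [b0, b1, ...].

0: W B0 -> L0 miss  d=D]
1: R B0 -> L0 hit  d=D]
2: R B0 -> L0 hit  d=D]
3: W B0 -> L0 hit  d=D]
4: W B3 -> L1 miss  d=D]
5: W B0 -> L0 hit  d=D]
6: W B2 -> L0 miss wb->B0  d=D]
7: R B1 -> L1 miss wb->B3  d=-]
8: R B3 -> L1 miss  d=-]
9: W B3 -> L1 hit  d=D]
10: W B2 -> L0 hit  d=D]
11: R B2 -> L0 hit  d=D]
12: R B3 -> L1 hit  d=D]
13: W B3 -> L1 hit  d=D]
14: W B3 -> L1 hit  d=D]

WB = [0, 3]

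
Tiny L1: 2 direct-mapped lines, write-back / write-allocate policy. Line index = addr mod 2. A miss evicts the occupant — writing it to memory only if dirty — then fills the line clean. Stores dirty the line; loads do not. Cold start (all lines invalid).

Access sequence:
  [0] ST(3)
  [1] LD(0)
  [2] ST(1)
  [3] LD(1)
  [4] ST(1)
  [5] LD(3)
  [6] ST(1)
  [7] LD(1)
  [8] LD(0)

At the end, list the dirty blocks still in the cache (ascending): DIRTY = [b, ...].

DIRTY = [1]

0: W B3 → L1 miss [D]
1: R B0 → L0 miss [-]
2: W B1 → L1 miss wb→B3 [D]
3: R B1 → L1 hit [D]
4: W B1 → L1 hit [D]
5: R B3 → L1 miss wb→B1 [-]
6: W B1 → L1 miss [D]
7: R B1 → L1 hit [D]
8: R B0 → L0 hit [-]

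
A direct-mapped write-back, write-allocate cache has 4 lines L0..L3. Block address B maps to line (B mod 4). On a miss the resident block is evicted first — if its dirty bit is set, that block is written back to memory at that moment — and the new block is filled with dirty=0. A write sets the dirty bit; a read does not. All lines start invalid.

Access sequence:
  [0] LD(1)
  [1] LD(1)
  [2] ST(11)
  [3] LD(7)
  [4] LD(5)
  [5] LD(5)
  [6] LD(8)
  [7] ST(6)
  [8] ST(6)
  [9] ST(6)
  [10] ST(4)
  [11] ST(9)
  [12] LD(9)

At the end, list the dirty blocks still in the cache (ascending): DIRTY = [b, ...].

DIRTY = [4, 6, 9]

  0 | R B1 → L1 miss [-]
  1 | R B1 → L1 hit [-]
  2 | W B11 → L3 miss [D]
  3 | R B7 → L3 miss wb→B11 [-]
  4 | R B5 → L1 miss [-]
  5 | R B5 → L1 hit [-]
  6 | R B8 → L0 miss [-]
  7 | W B6 → L2 miss [D]
  8 | W B6 → L2 hit [D]
  9 | W B6 → L2 hit [D]
  10 | W B4 → L0 miss [D]
  11 | W B9 → L1 miss [D]
  12 | R B9 → L1 hit [D]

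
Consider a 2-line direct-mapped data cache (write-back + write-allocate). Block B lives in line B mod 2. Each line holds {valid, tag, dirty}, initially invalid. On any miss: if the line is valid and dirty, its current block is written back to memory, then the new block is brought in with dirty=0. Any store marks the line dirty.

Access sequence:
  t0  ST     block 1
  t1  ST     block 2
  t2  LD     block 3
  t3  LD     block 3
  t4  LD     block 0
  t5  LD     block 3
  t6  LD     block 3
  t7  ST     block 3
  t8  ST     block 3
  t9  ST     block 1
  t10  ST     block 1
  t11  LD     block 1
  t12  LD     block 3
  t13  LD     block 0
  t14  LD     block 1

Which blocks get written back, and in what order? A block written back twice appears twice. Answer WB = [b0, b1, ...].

  0 | W B1 → L1 miss [D]
  1 | W B2 → L0 miss [D]
  2 | R B3 → L1 miss wb→B1 [-]
  3 | R B3 → L1 hit [-]
  4 | R B0 → L0 miss wb→B2 [-]
  5 | R B3 → L1 hit [-]
  6 | R B3 → L1 hit [-]
  7 | W B3 → L1 hit [D]
  8 | W B3 → L1 hit [D]
  9 | W B1 → L1 miss wb→B3 [D]
  10 | W B1 → L1 hit [D]
  11 | R B1 → L1 hit [D]
  12 | R B3 → L1 miss wb→B1 [-]
  13 | R B0 → L0 hit [-]
  14 | R B1 → L1 miss [-]

WB = [1, 2, 3, 1]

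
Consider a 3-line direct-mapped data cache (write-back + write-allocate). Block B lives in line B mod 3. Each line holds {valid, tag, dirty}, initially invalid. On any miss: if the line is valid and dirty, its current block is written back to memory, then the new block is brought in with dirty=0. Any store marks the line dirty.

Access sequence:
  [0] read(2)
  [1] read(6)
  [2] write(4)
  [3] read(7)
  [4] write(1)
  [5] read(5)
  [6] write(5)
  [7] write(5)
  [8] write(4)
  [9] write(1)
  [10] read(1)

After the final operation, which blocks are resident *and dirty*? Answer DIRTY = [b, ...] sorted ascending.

DIRTY = [1, 5]

  0 | R B2 → L2 miss [-]
  1 | R B6 → L0 miss [-]
  2 | W B4 → L1 miss [D]
  3 | R B7 → L1 miss wb→B4 [-]
  4 | W B1 → L1 miss [D]
  5 | R B5 → L2 miss [-]
  6 | W B5 → L2 hit [D]
  7 | W B5 → L2 hit [D]
  8 | W B4 → L1 miss wb→B1 [D]
  9 | W B1 → L1 miss wb→B4 [D]
  10 | R B1 → L1 hit [D]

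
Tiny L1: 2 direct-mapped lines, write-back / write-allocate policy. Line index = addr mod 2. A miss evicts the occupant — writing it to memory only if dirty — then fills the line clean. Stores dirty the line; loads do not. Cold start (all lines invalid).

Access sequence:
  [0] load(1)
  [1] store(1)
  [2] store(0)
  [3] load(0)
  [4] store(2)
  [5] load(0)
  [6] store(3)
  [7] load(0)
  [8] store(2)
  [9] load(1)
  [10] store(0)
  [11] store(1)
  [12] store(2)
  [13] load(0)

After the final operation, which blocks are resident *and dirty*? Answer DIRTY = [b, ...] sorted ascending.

DIRTY = [1]

0: R B1 → L1 miss [-]
1: W B1 → L1 hit [D]
2: W B0 → L0 miss [D]
3: R B0 → L0 hit [D]
4: W B2 → L0 miss wb→B0 [D]
5: R B0 → L0 miss wb→B2 [-]
6: W B3 → L1 miss wb→B1 [D]
7: R B0 → L0 hit [-]
8: W B2 → L0 miss [D]
9: R B1 → L1 miss wb→B3 [-]
10: W B0 → L0 miss wb→B2 [D]
11: W B1 → L1 hit [D]
12: W B2 → L0 miss wb→B0 [D]
13: R B0 → L0 miss wb→B2 [-]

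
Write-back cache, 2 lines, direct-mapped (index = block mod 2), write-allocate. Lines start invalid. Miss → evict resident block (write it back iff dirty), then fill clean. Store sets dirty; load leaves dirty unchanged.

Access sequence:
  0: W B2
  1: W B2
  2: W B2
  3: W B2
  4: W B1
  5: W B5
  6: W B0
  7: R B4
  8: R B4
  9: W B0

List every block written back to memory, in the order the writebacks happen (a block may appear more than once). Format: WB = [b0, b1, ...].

WB = [1, 2, 0]

  0 | W B2 → L0 miss [D]
  1 | W B2 → L0 hit [D]
  2 | W B2 → L0 hit [D]
  3 | W B2 → L0 hit [D]
  4 | W B1 → L1 miss [D]
  5 | W B5 → L1 miss wb→B1 [D]
  6 | W B0 → L0 miss wb→B2 [D]
  7 | R B4 → L0 miss wb→B0 [-]
  8 | R B4 → L0 hit [-]
  9 | W B0 → L0 miss [D]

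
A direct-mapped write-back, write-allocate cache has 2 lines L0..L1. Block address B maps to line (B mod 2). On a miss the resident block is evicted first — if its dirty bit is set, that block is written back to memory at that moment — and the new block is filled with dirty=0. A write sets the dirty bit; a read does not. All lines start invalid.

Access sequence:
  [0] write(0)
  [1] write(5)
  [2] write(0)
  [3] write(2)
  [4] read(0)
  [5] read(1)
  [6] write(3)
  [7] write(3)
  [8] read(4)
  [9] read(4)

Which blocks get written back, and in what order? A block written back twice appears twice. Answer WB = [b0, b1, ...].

  0 | W B0 → L0 miss [D]
  1 | W B5 → L1 miss [D]
  2 | W B0 → L0 hit [D]
  3 | W B2 → L0 miss wb→B0 [D]
  4 | R B0 → L0 miss wb→B2 [-]
  5 | R B1 → L1 miss wb→B5 [-]
  6 | W B3 → L1 miss [D]
  7 | W B3 → L1 hit [D]
  8 | R B4 → L0 miss [-]
  9 | R B4 → L0 hit [-]

WB = [0, 2, 5]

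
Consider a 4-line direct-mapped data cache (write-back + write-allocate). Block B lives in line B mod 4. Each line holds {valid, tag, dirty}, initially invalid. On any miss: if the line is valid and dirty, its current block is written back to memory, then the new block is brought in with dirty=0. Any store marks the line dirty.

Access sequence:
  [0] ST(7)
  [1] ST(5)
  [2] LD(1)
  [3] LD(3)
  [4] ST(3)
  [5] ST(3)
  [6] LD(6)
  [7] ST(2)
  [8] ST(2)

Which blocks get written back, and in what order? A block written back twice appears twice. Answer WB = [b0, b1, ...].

WB = [5, 7]

0: W B7 -> L3 miss  d=D]
1: W B5 -> L1 miss  d=D]
2: R B1 -> L1 miss wb->B5  d=-]
3: R B3 -> L3 miss wb->B7  d=-]
4: W B3 -> L3 hit  d=D]
5: W B3 -> L3 hit  d=D]
6: R B6 -> L2 miss  d=-]
7: W B2 -> L2 miss  d=D]
8: W B2 -> L2 hit  d=D]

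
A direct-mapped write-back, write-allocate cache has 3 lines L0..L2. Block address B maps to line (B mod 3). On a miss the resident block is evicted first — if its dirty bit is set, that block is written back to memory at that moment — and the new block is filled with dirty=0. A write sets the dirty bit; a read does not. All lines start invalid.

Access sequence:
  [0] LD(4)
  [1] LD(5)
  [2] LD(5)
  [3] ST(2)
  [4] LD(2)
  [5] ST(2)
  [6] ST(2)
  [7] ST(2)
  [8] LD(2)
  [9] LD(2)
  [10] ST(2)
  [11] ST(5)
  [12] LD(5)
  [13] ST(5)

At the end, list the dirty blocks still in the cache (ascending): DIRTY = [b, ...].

0: R B4 -> L1 miss  d=-]
1: R B5 -> L2 miss  d=-]
2: R B5 -> L2 hit  d=-]
3: W B2 -> L2 miss  d=D]
4: R B2 -> L2 hit  d=D]
5: W B2 -> L2 hit  d=D]
6: W B2 -> L2 hit  d=D]
7: W B2 -> L2 hit  d=D]
8: R B2 -> L2 hit  d=D]
9: R B2 -> L2 hit  d=D]
10: W B2 -> L2 hit  d=D]
11: W B5 -> L2 miss wb->B2  d=D]
12: R B5 -> L2 hit  d=D]
13: W B5 -> L2 hit  d=D]

DIRTY = [5]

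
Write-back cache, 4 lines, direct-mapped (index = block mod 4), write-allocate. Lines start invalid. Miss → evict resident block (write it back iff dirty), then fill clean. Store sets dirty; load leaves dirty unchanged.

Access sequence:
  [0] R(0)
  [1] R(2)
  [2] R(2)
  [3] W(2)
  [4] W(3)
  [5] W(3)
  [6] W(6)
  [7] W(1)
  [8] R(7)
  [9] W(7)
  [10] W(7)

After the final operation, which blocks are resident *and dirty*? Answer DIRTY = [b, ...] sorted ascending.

0: R B0 → L0 miss [-]
1: R B2 → L2 miss [-]
2: R B2 → L2 hit [-]
3: W B2 → L2 hit [D]
4: W B3 → L3 miss [D]
5: W B3 → L3 hit [D]
6: W B6 → L2 miss wb→B2 [D]
7: W B1 → L1 miss [D]
8: R B7 → L3 miss wb→B3 [-]
9: W B7 → L3 hit [D]
10: W B7 → L3 hit [D]

DIRTY = [1, 6, 7]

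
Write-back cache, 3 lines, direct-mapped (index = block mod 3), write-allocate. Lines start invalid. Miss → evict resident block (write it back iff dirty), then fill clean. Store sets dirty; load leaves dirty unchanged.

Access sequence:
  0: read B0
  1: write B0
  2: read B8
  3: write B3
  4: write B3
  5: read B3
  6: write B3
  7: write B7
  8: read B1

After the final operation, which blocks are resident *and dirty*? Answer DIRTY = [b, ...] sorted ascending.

  0 | R B0 → L0 miss [-]
  1 | W B0 → L0 hit [D]
  2 | R B8 → L2 miss [-]
  3 | W B3 → L0 miss wb→B0 [D]
  4 | W B3 → L0 hit [D]
  5 | R B3 → L0 hit [D]
  6 | W B3 → L0 hit [D]
  7 | W B7 → L1 miss [D]
  8 | R B1 → L1 miss wb→B7 [-]

DIRTY = [3]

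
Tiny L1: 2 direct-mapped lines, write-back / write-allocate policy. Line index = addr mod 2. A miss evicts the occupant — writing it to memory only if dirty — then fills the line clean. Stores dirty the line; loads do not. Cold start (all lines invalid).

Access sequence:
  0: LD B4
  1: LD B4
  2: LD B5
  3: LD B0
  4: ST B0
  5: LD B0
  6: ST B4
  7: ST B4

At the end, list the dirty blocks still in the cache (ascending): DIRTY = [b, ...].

  0 | R B4 → L0 miss [-]
  1 | R B4 → L0 hit [-]
  2 | R B5 → L1 miss [-]
  3 | R B0 → L0 miss [-]
  4 | W B0 → L0 hit [D]
  5 | R B0 → L0 hit [D]
  6 | W B4 → L0 miss wb→B0 [D]
  7 | W B4 → L0 hit [D]

DIRTY = [4]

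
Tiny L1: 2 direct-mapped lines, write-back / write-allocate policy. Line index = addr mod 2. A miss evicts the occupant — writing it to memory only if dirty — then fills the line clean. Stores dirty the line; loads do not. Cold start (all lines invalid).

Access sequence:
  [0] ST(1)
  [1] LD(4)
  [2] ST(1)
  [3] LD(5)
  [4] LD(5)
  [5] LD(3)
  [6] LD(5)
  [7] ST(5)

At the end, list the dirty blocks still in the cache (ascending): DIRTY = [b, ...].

DIRTY = [5]

0: W B1 → L1 miss [D]
1: R B4 → L0 miss [-]
2: W B1 → L1 hit [D]
3: R B5 → L1 miss wb→B1 [-]
4: R B5 → L1 hit [-]
5: R B3 → L1 miss [-]
6: R B5 → L1 miss [-]
7: W B5 → L1 hit [D]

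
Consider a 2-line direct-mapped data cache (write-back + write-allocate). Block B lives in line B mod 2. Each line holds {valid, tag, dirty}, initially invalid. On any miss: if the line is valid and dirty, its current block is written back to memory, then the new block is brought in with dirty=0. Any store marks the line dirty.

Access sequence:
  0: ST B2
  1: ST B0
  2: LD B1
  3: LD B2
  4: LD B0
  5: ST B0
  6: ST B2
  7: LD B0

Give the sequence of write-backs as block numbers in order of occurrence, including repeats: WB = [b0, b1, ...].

WB = [2, 0, 0, 2]

0: W B2 -> L0 miss  d=D]
1: W B0 -> L0 miss wb->B2  d=D]
2: R B1 -> L1 miss  d=-]
3: R B2 -> L0 miss wb->B0  d=-]
4: R B0 -> L0 miss  d=-]
5: W B0 -> L0 hit  d=D]
6: W B2 -> L0 miss wb->B0  d=D]
7: R B0 -> L0 miss wb->B2  d=-]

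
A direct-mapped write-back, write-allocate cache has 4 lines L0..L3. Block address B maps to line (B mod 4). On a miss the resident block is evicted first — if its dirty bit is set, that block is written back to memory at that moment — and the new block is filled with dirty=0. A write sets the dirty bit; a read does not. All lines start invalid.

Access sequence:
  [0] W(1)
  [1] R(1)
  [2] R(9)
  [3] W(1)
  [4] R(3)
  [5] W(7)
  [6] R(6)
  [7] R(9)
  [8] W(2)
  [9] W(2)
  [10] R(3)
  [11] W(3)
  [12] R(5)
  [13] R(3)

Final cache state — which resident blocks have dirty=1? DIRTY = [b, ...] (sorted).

DIRTY = [2, 3]

0: W B1 → L1 miss [D]
1: R B1 → L1 hit [D]
2: R B9 → L1 miss wb→B1 [-]
3: W B1 → L1 miss [D]
4: R B3 → L3 miss [-]
5: W B7 → L3 miss [D]
6: R B6 → L2 miss [-]
7: R B9 → L1 miss wb→B1 [-]
8: W B2 → L2 miss [D]
9: W B2 → L2 hit [D]
10: R B3 → L3 miss wb→B7 [-]
11: W B3 → L3 hit [D]
12: R B5 → L1 miss [-]
13: R B3 → L3 hit [D]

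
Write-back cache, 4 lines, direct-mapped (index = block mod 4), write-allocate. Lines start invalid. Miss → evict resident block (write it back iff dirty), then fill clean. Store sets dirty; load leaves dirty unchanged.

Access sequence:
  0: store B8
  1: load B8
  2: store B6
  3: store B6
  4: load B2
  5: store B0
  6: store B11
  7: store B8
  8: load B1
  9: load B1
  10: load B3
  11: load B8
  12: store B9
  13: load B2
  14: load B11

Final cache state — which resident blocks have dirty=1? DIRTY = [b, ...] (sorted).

DIRTY = [8, 9]

  0 | W B8 → L0 miss [D]
  1 | R B8 → L0 hit [D]
  2 | W B6 → L2 miss [D]
  3 | W B6 → L2 hit [D]
  4 | R B2 → L2 miss wb→B6 [-]
  5 | W B0 → L0 miss wb→B8 [D]
  6 | W B11 → L3 miss [D]
  7 | W B8 → L0 miss wb→B0 [D]
  8 | R B1 → L1 miss [-]
  9 | R B1 → L1 hit [-]
  10 | R B3 → L3 miss wb→B11 [-]
  11 | R B8 → L0 hit [D]
  12 | W B9 → L1 miss [D]
  13 | R B2 → L2 hit [-]
  14 | R B11 → L3 miss [-]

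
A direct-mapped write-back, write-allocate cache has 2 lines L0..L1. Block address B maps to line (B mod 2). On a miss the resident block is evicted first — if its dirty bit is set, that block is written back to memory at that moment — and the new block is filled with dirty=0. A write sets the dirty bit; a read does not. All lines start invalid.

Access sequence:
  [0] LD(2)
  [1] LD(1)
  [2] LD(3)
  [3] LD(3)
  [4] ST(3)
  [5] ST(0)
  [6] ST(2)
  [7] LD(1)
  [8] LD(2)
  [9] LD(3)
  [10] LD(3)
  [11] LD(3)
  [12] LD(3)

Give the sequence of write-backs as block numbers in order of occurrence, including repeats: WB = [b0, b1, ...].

WB = [0, 3]

  0 | R B2 → L0 miss [-]
  1 | R B1 → L1 miss [-]
  2 | R B3 → L1 miss [-]
  3 | R B3 → L1 hit [-]
  4 | W B3 → L1 hit [D]
  5 | W B0 → L0 miss [D]
  6 | W B2 → L0 miss wb→B0 [D]
  7 | R B1 → L1 miss wb→B3 [-]
  8 | R B2 → L0 hit [D]
  9 | R B3 → L1 miss [-]
  10 | R B3 → L1 hit [-]
  11 | R B3 → L1 hit [-]
  12 | R B3 → L1 hit [-]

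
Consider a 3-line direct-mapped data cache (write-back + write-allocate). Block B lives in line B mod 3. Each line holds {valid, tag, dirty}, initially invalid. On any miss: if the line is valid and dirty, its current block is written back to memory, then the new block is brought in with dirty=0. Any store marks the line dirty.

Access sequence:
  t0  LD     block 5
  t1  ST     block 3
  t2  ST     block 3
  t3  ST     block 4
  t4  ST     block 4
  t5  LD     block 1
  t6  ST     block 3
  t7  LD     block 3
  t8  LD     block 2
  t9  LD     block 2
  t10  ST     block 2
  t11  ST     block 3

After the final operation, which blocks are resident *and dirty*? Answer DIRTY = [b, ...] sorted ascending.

DIRTY = [2, 3]

0: R B5 → L2 miss [-]
1: W B3 → L0 miss [D]
2: W B3 → L0 hit [D]
3: W B4 → L1 miss [D]
4: W B4 → L1 hit [D]
5: R B1 → L1 miss wb→B4 [-]
6: W B3 → L0 hit [D]
7: R B3 → L0 hit [D]
8: R B2 → L2 miss [-]
9: R B2 → L2 hit [-]
10: W B2 → L2 hit [D]
11: W B3 → L0 hit [D]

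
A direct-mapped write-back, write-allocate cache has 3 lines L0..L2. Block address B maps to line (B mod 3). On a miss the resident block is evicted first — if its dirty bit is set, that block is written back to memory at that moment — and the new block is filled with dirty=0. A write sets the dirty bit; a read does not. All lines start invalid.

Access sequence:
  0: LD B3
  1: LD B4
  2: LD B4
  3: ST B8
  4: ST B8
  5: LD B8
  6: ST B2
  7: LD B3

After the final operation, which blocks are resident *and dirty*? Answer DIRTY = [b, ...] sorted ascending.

DIRTY = [2]

  0 | R B3 → L0 miss [-]
  1 | R B4 → L1 miss [-]
  2 | R B4 → L1 hit [-]
  3 | W B8 → L2 miss [D]
  4 | W B8 → L2 hit [D]
  5 | R B8 → L2 hit [D]
  6 | W B2 → L2 miss wb→B8 [D]
  7 | R B3 → L0 hit [-]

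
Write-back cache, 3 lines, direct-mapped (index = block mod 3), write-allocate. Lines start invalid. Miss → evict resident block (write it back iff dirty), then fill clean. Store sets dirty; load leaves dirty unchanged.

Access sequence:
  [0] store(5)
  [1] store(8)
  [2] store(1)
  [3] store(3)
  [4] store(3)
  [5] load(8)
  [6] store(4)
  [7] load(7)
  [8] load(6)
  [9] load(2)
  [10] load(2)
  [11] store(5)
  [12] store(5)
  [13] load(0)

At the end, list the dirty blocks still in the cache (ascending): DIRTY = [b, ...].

DIRTY = [5]

0: W B5 → L2 miss [D]
1: W B8 → L2 miss wb→B5 [D]
2: W B1 → L1 miss [D]
3: W B3 → L0 miss [D]
4: W B3 → L0 hit [D]
5: R B8 → L2 hit [D]
6: W B4 → L1 miss wb→B1 [D]
7: R B7 → L1 miss wb→B4 [-]
8: R B6 → L0 miss wb→B3 [-]
9: R B2 → L2 miss wb→B8 [-]
10: R B2 → L2 hit [-]
11: W B5 → L2 miss [D]
12: W B5 → L2 hit [D]
13: R B0 → L0 miss [-]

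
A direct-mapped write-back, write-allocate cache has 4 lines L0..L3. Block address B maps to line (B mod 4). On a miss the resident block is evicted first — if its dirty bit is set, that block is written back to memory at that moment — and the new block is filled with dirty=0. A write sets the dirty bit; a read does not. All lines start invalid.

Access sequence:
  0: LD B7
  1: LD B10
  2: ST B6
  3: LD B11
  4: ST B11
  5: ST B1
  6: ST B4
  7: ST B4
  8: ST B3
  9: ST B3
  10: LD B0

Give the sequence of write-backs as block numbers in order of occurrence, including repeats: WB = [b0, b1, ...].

WB = [11, 4]

0: R B7 -> L3 miss  d=-]
1: R B10 -> L2 miss  d=-]
2: W B6 -> L2 miss  d=D]
3: R B11 -> L3 miss  d=-]
4: W B11 -> L3 hit  d=D]
5: W B1 -> L1 miss  d=D]
6: W B4 -> L0 miss  d=D]
7: W B4 -> L0 hit  d=D]
8: W B3 -> L3 miss wb->B11  d=D]
9: W B3 -> L3 hit  d=D]
10: R B0 -> L0 miss wb->B4  d=-]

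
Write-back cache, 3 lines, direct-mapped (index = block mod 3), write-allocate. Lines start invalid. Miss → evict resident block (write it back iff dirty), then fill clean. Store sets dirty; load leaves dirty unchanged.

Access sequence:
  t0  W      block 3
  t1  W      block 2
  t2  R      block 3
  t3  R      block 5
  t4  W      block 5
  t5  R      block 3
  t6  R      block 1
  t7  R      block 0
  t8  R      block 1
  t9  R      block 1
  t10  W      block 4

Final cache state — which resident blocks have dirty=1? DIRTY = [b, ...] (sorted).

DIRTY = [4, 5]

0: W B3 -> L0 miss  d=D]
1: W B2 -> L2 miss  d=D]
2: R B3 -> L0 hit  d=D]
3: R B5 -> L2 miss wb->B2  d=-]
4: W B5 -> L2 hit  d=D]
5: R B3 -> L0 hit  d=D]
6: R B1 -> L1 miss  d=-]
7: R B0 -> L0 miss wb->B3  d=-]
8: R B1 -> L1 hit  d=-]
9: R B1 -> L1 hit  d=-]
10: W B4 -> L1 miss  d=D]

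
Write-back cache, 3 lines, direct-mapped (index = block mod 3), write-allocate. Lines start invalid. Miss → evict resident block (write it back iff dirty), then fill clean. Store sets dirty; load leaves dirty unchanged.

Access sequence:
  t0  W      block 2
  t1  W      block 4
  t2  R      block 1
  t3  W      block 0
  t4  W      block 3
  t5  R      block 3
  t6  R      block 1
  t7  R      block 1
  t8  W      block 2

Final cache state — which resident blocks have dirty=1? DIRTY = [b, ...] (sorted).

DIRTY = [2, 3]

0: W B2 -> L2 miss  d=D]
1: W B4 -> L1 miss  d=D]
2: R B1 -> L1 miss wb->B4  d=-]
3: W B0 -> L0 miss  d=D]
4: W B3 -> L0 miss wb->B0  d=D]
5: R B3 -> L0 hit  d=D]
6: R B1 -> L1 hit  d=-]
7: R B1 -> L1 hit  d=-]
8: W B2 -> L2 hit  d=D]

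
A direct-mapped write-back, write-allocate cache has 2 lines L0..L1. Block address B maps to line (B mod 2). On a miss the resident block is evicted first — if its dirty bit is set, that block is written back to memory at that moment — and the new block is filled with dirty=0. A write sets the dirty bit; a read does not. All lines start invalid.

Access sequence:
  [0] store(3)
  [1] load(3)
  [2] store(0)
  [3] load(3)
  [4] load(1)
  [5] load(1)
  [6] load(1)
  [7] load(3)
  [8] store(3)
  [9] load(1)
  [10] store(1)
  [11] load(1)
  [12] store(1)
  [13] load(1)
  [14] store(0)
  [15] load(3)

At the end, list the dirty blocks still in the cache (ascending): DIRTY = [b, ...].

  0 | W B3 → L1 miss [D]
  1 | R B3 → L1 hit [D]
  2 | W B0 → L0 miss [D]
  3 | R B3 → L1 hit [D]
  4 | R B1 → L1 miss wb→B3 [-]
  5 | R B1 → L1 hit [-]
  6 | R B1 → L1 hit [-]
  7 | R B3 → L1 miss [-]
  8 | W B3 → L1 hit [D]
  9 | R B1 → L1 miss wb→B3 [-]
  10 | W B1 → L1 hit [D]
  11 | R B1 → L1 hit [D]
  12 | W B1 → L1 hit [D]
  13 | R B1 → L1 hit [D]
  14 | W B0 → L0 hit [D]
  15 | R B3 → L1 miss wb→B1 [-]

DIRTY = [0]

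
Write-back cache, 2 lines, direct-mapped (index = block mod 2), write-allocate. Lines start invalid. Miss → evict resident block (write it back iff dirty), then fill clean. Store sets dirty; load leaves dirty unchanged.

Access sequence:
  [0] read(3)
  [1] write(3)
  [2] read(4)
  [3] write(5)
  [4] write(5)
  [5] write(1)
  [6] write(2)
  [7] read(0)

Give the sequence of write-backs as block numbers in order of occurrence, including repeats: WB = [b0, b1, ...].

WB = [3, 5, 2]

0: R B3 -> L1 miss  d=-]
1: W B3 -> L1 hit  d=D]
2: R B4 -> L0 miss  d=-]
3: W B5 -> L1 miss wb->B3  d=D]
4: W B5 -> L1 hit  d=D]
5: W B1 -> L1 miss wb->B5  d=D]
6: W B2 -> L0 miss  d=D]
7: R B0 -> L0 miss wb->B2  d=-]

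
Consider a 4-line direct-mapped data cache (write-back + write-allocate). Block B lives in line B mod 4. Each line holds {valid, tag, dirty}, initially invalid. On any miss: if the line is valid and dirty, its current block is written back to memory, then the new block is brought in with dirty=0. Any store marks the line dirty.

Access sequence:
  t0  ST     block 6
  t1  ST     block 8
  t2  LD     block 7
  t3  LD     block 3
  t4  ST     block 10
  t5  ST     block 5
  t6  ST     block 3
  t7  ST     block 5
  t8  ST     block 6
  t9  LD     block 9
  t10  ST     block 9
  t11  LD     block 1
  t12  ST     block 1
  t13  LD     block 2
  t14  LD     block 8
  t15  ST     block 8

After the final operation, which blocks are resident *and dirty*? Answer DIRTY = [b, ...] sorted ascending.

  0 | W B6 → L2 miss [D]
  1 | W B8 → L0 miss [D]
  2 | R B7 → L3 miss [-]
  3 | R B3 → L3 miss [-]
  4 | W B10 → L2 miss wb→B6 [D]
  5 | W B5 → L1 miss [D]
  6 | W B3 → L3 hit [D]
  7 | W B5 → L1 hit [D]
  8 | W B6 → L2 miss wb→B10 [D]
  9 | R B9 → L1 miss wb→B5 [-]
  10 | W B9 → L1 hit [D]
  11 | R B1 → L1 miss wb→B9 [-]
  12 | W B1 → L1 hit [D]
  13 | R B2 → L2 miss wb→B6 [-]
  14 | R B8 → L0 hit [D]
  15 | W B8 → L0 hit [D]

DIRTY = [1, 3, 8]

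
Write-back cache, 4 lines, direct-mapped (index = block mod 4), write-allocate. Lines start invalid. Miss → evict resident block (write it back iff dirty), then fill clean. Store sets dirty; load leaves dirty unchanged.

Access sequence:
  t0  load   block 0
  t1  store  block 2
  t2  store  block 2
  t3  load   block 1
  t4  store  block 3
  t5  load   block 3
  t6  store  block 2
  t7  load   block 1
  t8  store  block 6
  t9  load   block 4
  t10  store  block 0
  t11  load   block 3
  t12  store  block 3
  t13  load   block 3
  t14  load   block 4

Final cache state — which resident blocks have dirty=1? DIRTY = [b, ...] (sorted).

0: R B0 -> L0 miss  d=-]
1: W B2 -> L2 miss  d=D]
2: W B2 -> L2 hit  d=D]
3: R B1 -> L1 miss  d=-]
4: W B3 -> L3 miss  d=D]
5: R B3 -> L3 hit  d=D]
6: W B2 -> L2 hit  d=D]
7: R B1 -> L1 hit  d=-]
8: W B6 -> L2 miss wb->B2  d=D]
9: R B4 -> L0 miss  d=-]
10: W B0 -> L0 miss  d=D]
11: R B3 -> L3 hit  d=D]
12: W B3 -> L3 hit  d=D]
13: R B3 -> L3 hit  d=D]
14: R B4 -> L0 miss wb->B0  d=-]

DIRTY = [3, 6]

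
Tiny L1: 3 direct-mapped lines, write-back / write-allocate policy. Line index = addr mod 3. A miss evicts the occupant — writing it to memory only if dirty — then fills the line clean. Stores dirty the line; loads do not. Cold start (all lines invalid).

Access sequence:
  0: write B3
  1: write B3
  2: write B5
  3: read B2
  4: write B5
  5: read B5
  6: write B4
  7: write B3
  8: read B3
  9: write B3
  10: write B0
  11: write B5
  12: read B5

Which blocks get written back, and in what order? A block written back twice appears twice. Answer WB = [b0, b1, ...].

WB = [5, 3]

0: W B3 → L0 miss [D]
1: W B3 → L0 hit [D]
2: W B5 → L2 miss [D]
3: R B2 → L2 miss wb→B5 [-]
4: W B5 → L2 miss [D]
5: R B5 → L2 hit [D]
6: W B4 → L1 miss [D]
7: W B3 → L0 hit [D]
8: R B3 → L0 hit [D]
9: W B3 → L0 hit [D]
10: W B0 → L0 miss wb→B3 [D]
11: W B5 → L2 hit [D]
12: R B5 → L2 hit [D]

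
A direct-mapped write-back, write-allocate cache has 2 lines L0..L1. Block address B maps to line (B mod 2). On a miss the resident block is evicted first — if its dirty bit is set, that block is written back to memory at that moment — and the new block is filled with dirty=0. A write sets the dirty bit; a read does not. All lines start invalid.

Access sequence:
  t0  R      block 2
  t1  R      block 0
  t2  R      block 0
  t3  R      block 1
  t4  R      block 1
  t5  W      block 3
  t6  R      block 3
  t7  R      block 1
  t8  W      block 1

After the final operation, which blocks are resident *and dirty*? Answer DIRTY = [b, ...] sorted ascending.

DIRTY = [1]

  0 | R B2 → L0 miss [-]
  1 | R B0 → L0 miss [-]
  2 | R B0 → L0 hit [-]
  3 | R B1 → L1 miss [-]
  4 | R B1 → L1 hit [-]
  5 | W B3 → L1 miss [D]
  6 | R B3 → L1 hit [D]
  7 | R B1 → L1 miss wb→B3 [-]
  8 | W B1 → L1 hit [D]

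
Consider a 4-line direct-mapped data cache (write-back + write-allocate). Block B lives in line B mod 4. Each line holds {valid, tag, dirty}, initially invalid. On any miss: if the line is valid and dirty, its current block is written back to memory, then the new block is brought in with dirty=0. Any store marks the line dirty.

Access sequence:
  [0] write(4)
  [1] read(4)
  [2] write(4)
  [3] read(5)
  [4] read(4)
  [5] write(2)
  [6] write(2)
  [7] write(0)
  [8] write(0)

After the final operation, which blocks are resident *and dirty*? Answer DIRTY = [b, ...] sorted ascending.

DIRTY = [0, 2]

0: W B4 → L0 miss [D]
1: R B4 → L0 hit [D]
2: W B4 → L0 hit [D]
3: R B5 → L1 miss [-]
4: R B4 → L0 hit [D]
5: W B2 → L2 miss [D]
6: W B2 → L2 hit [D]
7: W B0 → L0 miss wb→B4 [D]
8: W B0 → L0 hit [D]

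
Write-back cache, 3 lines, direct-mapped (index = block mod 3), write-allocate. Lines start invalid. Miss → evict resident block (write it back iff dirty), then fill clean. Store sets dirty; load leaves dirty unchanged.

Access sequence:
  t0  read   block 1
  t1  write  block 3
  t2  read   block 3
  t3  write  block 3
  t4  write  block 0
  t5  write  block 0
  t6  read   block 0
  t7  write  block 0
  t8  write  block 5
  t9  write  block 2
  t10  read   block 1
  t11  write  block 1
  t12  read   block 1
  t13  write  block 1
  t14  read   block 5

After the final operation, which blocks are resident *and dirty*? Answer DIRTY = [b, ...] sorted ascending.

0: R B1 → L1 miss [-]
1: W B3 → L0 miss [D]
2: R B3 → L0 hit [D]
3: W B3 → L0 hit [D]
4: W B0 → L0 miss wb→B3 [D]
5: W B0 → L0 hit [D]
6: R B0 → L0 hit [D]
7: W B0 → L0 hit [D]
8: W B5 → L2 miss [D]
9: W B2 → L2 miss wb→B5 [D]
10: R B1 → L1 hit [-]
11: W B1 → L1 hit [D]
12: R B1 → L1 hit [D]
13: W B1 → L1 hit [D]
14: R B5 → L2 miss wb→B2 [-]

DIRTY = [0, 1]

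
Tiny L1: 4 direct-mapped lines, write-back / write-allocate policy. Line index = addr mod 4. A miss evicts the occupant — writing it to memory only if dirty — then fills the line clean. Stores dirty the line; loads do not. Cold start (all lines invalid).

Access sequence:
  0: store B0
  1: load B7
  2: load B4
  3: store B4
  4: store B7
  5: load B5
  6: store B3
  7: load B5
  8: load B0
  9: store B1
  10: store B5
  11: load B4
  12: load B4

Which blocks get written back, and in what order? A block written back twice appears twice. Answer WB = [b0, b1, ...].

WB = [0, 7, 4, 1]

  0 | W B0 → L0 miss [D]
  1 | R B7 → L3 miss [-]
  2 | R B4 → L0 miss wb→B0 [-]
  3 | W B4 → L0 hit [D]
  4 | W B7 → L3 hit [D]
  5 | R B5 → L1 miss [-]
  6 | W B3 → L3 miss wb→B7 [D]
  7 | R B5 → L1 hit [-]
  8 | R B0 → L0 miss wb→B4 [-]
  9 | W B1 → L1 miss [D]
  10 | W B5 → L1 miss wb→B1 [D]
  11 | R B4 → L0 miss [-]
  12 | R B4 → L0 hit [-]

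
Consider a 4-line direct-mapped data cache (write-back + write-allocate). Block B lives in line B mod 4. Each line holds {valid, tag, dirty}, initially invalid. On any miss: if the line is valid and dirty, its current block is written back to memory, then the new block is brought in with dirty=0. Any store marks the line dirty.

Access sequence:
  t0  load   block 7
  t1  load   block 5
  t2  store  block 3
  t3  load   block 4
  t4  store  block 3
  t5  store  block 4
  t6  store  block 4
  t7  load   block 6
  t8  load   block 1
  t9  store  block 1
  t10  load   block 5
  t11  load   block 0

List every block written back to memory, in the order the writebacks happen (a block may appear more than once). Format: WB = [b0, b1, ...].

WB = [1, 4]

0: R B7 → L3 miss [-]
1: R B5 → L1 miss [-]
2: W B3 → L3 miss [D]
3: R B4 → L0 miss [-]
4: W B3 → L3 hit [D]
5: W B4 → L0 hit [D]
6: W B4 → L0 hit [D]
7: R B6 → L2 miss [-]
8: R B1 → L1 miss [-]
9: W B1 → L1 hit [D]
10: R B5 → L1 miss wb→B1 [-]
11: R B0 → L0 miss wb→B4 [-]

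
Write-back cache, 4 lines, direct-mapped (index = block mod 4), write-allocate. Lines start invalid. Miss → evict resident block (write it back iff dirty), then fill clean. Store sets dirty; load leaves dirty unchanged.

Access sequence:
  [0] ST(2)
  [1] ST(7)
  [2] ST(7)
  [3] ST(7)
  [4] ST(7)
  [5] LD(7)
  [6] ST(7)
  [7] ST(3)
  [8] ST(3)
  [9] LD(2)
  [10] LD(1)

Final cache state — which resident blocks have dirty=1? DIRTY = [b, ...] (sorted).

0: W B2 -> L2 miss  d=D]
1: W B7 -> L3 miss  d=D]
2: W B7 -> L3 hit  d=D]
3: W B7 -> L3 hit  d=D]
4: W B7 -> L3 hit  d=D]
5: R B7 -> L3 hit  d=D]
6: W B7 -> L3 hit  d=D]
7: W B3 -> L3 miss wb->B7  d=D]
8: W B3 -> L3 hit  d=D]
9: R B2 -> L2 hit  d=D]
10: R B1 -> L1 miss  d=-]

DIRTY = [2, 3]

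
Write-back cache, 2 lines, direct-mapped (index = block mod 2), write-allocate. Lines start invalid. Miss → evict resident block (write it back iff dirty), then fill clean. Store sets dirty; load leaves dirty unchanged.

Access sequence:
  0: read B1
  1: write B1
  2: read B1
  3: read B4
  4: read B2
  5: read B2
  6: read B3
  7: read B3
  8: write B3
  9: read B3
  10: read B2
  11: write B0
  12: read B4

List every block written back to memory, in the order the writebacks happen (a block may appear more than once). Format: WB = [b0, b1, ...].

WB = [1, 0]

0: R B1 → L1 miss [-]
1: W B1 → L1 hit [D]
2: R B1 → L1 hit [D]
3: R B4 → L0 miss [-]
4: R B2 → L0 miss [-]
5: R B2 → L0 hit [-]
6: R B3 → L1 miss wb→B1 [-]
7: R B3 → L1 hit [-]
8: W B3 → L1 hit [D]
9: R B3 → L1 hit [D]
10: R B2 → L0 hit [-]
11: W B0 → L0 miss [D]
12: R B4 → L0 miss wb→B0 [-]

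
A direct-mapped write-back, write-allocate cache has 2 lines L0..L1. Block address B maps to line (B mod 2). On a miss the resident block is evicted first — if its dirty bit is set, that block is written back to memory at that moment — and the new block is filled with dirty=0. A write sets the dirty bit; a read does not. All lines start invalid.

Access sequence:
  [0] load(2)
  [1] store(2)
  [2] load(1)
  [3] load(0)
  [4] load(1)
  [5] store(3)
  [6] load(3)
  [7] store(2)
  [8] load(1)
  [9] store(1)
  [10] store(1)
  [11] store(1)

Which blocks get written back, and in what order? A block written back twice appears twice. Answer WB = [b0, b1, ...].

0: R B2 -> L0 miss  d=-]
1: W B2 -> L0 hit  d=D]
2: R B1 -> L1 miss  d=-]
3: R B0 -> L0 miss wb->B2  d=-]
4: R B1 -> L1 hit  d=-]
5: W B3 -> L1 miss  d=D]
6: R B3 -> L1 hit  d=D]
7: W B2 -> L0 miss  d=D]
8: R B1 -> L1 miss wb->B3  d=-]
9: W B1 -> L1 hit  d=D]
10: W B1 -> L1 hit  d=D]
11: W B1 -> L1 hit  d=D]

WB = [2, 3]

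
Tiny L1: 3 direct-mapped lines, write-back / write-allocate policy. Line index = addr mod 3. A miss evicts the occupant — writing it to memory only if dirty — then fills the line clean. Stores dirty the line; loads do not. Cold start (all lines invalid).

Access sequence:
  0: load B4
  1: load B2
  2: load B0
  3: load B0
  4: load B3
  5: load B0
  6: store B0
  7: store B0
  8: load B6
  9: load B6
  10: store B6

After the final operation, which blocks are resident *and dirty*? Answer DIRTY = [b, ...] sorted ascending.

DIRTY = [6]

  0 | R B4 → L1 miss [-]
  1 | R B2 → L2 miss [-]
  2 | R B0 → L0 miss [-]
  3 | R B0 → L0 hit [-]
  4 | R B3 → L0 miss [-]
  5 | R B0 → L0 miss [-]
  6 | W B0 → L0 hit [D]
  7 | W B0 → L0 hit [D]
  8 | R B6 → L0 miss wb→B0 [-]
  9 | R B6 → L0 hit [-]
  10 | W B6 → L0 hit [D]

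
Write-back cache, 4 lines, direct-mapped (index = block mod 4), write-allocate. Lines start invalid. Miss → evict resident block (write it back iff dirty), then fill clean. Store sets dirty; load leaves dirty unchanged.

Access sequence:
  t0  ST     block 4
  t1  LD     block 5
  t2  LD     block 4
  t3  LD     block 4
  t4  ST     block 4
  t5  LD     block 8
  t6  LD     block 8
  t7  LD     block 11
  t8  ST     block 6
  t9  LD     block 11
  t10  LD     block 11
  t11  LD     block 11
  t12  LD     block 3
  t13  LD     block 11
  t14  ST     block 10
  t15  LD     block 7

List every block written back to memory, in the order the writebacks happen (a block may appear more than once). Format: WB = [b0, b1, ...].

0: W B4 -> L0 miss  d=D]
1: R B5 -> L1 miss  d=-]
2: R B4 -> L0 hit  d=D]
3: R B4 -> L0 hit  d=D]
4: W B4 -> L0 hit  d=D]
5: R B8 -> L0 miss wb->B4  d=-]
6: R B8 -> L0 hit  d=-]
7: R B11 -> L3 miss  d=-]
8: W B6 -> L2 miss  d=D]
9: R B11 -> L3 hit  d=-]
10: R B11 -> L3 hit  d=-]
11: R B11 -> L3 hit  d=-]
12: R B3 -> L3 miss  d=-]
13: R B11 -> L3 miss  d=-]
14: W B10 -> L2 miss wb->B6  d=D]
15: R B7 -> L3 miss  d=-]

WB = [4, 6]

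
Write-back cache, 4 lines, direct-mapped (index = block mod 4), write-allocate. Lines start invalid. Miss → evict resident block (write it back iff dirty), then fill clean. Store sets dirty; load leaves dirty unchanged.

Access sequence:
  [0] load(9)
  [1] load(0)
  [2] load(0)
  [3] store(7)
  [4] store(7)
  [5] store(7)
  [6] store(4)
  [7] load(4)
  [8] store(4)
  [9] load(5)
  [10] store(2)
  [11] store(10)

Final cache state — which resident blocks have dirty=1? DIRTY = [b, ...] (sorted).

DIRTY = [4, 7, 10]

  0 | R B9 → L1 miss [-]
  1 | R B0 → L0 miss [-]
  2 | R B0 → L0 hit [-]
  3 | W B7 → L3 miss [D]
  4 | W B7 → L3 hit [D]
  5 | W B7 → L3 hit [D]
  6 | W B4 → L0 miss [D]
  7 | R B4 → L0 hit [D]
  8 | W B4 → L0 hit [D]
  9 | R B5 → L1 miss [-]
  10 | W B2 → L2 miss [D]
  11 | W B10 → L2 miss wb→B2 [D]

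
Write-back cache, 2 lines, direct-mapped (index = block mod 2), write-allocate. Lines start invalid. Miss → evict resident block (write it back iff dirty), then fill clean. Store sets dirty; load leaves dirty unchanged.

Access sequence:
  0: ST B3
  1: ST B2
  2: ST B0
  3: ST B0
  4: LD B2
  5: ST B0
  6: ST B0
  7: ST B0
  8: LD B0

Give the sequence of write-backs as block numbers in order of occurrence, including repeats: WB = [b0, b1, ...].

WB = [2, 0]

  0 | W B3 → L1 miss [D]
  1 | W B2 → L0 miss [D]
  2 | W B0 → L0 miss wb→B2 [D]
  3 | W B0 → L0 hit [D]
  4 | R B2 → L0 miss wb→B0 [-]
  5 | W B0 → L0 miss [D]
  6 | W B0 → L0 hit [D]
  7 | W B0 → L0 hit [D]
  8 | R B0 → L0 hit [D]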